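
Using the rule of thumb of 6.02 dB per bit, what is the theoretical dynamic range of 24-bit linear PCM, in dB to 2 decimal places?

144.48 dB

24 × 6.02 = 144.48 dB.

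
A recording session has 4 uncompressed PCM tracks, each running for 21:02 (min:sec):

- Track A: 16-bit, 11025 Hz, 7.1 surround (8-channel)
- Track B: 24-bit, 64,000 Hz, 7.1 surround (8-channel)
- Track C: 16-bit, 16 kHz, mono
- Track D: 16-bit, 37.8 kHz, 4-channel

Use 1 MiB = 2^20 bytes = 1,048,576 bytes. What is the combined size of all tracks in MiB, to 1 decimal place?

21:02 (min:sec) = 1,262 s.
Track A: 11,025 × 1,262 × 2 × 8 = 222,616,800 bytes.
Track B: 64,000 × 1,262 × 3 × 8 = 1,938,432,000 bytes.
Track C: 16,000 × 1,262 × 2 × 1 = 40,384,000 bytes.
Track D: 37,800 × 1,262 × 2 × 4 = 381,628,800 bytes.
Total = 2,583,061,600 bytes = 2463.4 MiB.

2463.4 MiB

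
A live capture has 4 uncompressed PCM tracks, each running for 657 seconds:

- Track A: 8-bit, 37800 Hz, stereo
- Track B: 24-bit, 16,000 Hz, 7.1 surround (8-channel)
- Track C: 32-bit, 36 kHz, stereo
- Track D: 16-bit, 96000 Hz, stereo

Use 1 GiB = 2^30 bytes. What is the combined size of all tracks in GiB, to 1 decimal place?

Track A: 37,800 × 657 × 1 × 2 = 49,669,200 bytes.
Track B: 16,000 × 657 × 3 × 8 = 252,288,000 bytes.
Track C: 36,000 × 657 × 4 × 2 = 189,216,000 bytes.
Track D: 96,000 × 657 × 2 × 2 = 252,288,000 bytes.
Total = 743,461,200 bytes = 0.7 GiB.

0.7 GiB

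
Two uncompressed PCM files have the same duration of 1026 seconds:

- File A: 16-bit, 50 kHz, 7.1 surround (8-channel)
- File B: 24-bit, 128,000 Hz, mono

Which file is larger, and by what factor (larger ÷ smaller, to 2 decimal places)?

File A: 50,000 × 2 × 8 = 800,000 bytes/s.
File B: 128,000 × 3 × 1 = 384,000 bytes/s.
File A is larger; ratio = 820,800,000 / 393,984,000 = 2.08.

File A, by a factor of 2.08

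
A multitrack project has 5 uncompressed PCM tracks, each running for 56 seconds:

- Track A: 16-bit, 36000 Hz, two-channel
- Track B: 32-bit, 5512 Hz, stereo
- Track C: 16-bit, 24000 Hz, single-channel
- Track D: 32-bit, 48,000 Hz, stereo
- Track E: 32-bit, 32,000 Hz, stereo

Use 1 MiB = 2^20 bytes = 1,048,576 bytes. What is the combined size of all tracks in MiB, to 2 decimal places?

46.79 MiB

Track A: 36,000 × 56 × 2 × 2 = 8,064,000 bytes.
Track B: 5,512 × 56 × 4 × 2 = 2,469,376 bytes.
Track C: 24,000 × 56 × 2 × 1 = 2,688,000 bytes.
Track D: 48,000 × 56 × 4 × 2 = 21,504,000 bytes.
Track E: 32,000 × 56 × 4 × 2 = 14,336,000 bytes.
Total = 49,061,376 bytes = 46.79 MiB.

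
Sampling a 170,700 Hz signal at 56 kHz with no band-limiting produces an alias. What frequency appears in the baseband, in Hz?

2,700 Hz

Nyquist = 56,000/2 = 28,000 Hz; 170,700 Hz exceeds it.
Alias = |170,700 − 3×56,000| = |170,700 − 168,000| = 2,700 Hz.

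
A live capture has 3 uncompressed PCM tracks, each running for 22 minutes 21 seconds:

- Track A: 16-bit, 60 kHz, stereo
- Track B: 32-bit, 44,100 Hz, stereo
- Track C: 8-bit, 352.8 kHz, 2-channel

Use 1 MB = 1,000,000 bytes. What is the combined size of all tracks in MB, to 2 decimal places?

1741.15 MB

22 minutes 21 seconds = 1,341 s.
Track A: 60,000 × 1,341 × 2 × 2 = 321,840,000 bytes.
Track B: 44,100 × 1,341 × 4 × 2 = 473,104,800 bytes.
Track C: 352,800 × 1,341 × 1 × 2 = 946,209,600 bytes.
Total = 1,741,154,400 bytes = 1741.15 MB.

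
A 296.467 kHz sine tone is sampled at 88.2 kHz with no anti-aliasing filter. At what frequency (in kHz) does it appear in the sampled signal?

31.867 kHz

Nyquist = 88,200/2 = 44,100 Hz; 296,467 Hz exceeds it.
Alias = |296,467 − 3×88,200| = |296,467 − 264,600| = 31,867 Hz = 31.867 kHz.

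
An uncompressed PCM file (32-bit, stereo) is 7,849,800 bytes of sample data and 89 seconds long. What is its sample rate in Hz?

Bytes = sample_rate × seconds × bytes_per_sample × channels.
sample_rate = 7,849,800 / (89 × 4 × 2) = 7,849,800 / 712 = 11,025 Hz.

11,025 Hz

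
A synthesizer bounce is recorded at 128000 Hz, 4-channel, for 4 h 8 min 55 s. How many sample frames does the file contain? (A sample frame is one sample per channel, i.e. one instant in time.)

1,911,680,000 sample frames

4 h 8 min 55 s = 14,935 s.
128,000 samples/s × 14,935 s = 1,911,680,000 frames.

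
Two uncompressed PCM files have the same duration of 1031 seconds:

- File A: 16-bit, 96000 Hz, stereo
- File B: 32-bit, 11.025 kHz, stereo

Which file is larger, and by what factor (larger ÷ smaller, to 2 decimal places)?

File A: 96,000 × 2 × 2 = 384,000 bytes/s.
File B: 11,025 × 4 × 2 = 88,200 bytes/s.
File A is larger; ratio = 395,904,000 / 90,934,200 = 4.35.

File A, by a factor of 4.35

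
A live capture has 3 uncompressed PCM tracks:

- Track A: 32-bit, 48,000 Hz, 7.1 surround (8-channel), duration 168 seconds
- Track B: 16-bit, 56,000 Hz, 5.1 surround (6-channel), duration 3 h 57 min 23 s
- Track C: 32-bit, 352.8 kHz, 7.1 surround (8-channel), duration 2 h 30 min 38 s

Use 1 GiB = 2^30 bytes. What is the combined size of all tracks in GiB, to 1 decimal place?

Track A: 48,000 × 168 × 4 × 8 = 258,048,000 bytes.
Track B: 3 h 57 min 23 s = 14,243 s; 56,000 × 14,243 × 2 × 6 = 9,571,296,000 bytes.
Track C: 2 h 30 min 38 s = 9,038 s; 352,800 × 9,038 × 4 × 8 = 102,035,404,800 bytes.
Total = 111,864,748,800 bytes = 104.2 GiB.

104.2 GiB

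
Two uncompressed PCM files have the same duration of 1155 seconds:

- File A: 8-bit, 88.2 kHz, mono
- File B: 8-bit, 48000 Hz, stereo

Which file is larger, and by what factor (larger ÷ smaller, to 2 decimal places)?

File A: 88,200 × 1 × 1 = 88,200 bytes/s.
File B: 48,000 × 1 × 2 = 96,000 bytes/s.
File B is larger; ratio = 110,880,000 / 101,871,000 = 1.09.

File B, by a factor of 1.09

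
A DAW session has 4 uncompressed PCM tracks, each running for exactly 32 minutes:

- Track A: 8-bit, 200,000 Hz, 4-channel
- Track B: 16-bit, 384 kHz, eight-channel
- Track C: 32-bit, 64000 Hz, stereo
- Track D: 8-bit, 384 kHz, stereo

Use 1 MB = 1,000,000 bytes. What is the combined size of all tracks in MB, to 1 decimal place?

15790.1 MB

exactly 32 minutes = 1,920 s.
Track A: 200,000 × 1,920 × 1 × 4 = 1,536,000,000 bytes.
Track B: 384,000 × 1,920 × 2 × 8 = 11,796,480,000 bytes.
Track C: 64,000 × 1,920 × 4 × 2 = 983,040,000 bytes.
Track D: 384,000 × 1,920 × 1 × 2 = 1,474,560,000 bytes.
Total = 15,790,080,000 bytes = 15790.1 MB.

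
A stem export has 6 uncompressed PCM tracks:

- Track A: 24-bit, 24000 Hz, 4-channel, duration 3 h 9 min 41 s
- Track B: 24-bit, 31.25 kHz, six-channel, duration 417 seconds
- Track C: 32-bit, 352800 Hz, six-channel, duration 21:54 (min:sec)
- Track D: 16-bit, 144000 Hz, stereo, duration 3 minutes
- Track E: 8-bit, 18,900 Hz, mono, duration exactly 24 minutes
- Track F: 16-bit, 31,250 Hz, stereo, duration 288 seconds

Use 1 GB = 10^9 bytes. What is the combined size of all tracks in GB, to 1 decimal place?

Track A: 3 h 9 min 41 s = 11,381 s; 24,000 × 11,381 × 3 × 4 = 3,277,728,000 bytes.
Track B: 31,250 × 417 × 3 × 6 = 234,562,500 bytes.
Track C: 21:54 (min:sec) = 1,314 s; 352,800 × 1,314 × 4 × 6 = 11,125,900,800 bytes.
Track D: 3 minutes = 180 s; 144,000 × 180 × 2 × 2 = 103,680,000 bytes.
Track E: exactly 24 minutes = 1,440 s; 18,900 × 1,440 × 1 × 1 = 27,216,000 bytes.
Track F: 31,250 × 288 × 2 × 2 = 36,000,000 bytes.
Total = 14,805,087,300 bytes = 14.8 GB.

14.8 GB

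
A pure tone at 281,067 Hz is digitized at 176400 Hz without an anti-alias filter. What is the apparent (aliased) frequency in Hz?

71,733 Hz

Nyquist = 176,400/2 = 88,200 Hz; 281,067 Hz exceeds it.
Alias = |281,067 − 2×176,400| = |281,067 − 352,800| = 71,733 Hz.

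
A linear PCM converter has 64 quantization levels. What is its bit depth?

6 bits

log2(64) = 6.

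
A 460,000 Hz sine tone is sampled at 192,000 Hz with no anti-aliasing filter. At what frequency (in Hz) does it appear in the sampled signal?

76,000 Hz

Nyquist = 192,000/2 = 96,000 Hz; 460,000 Hz exceeds it.
Alias = |460,000 − 2×192,000| = |460,000 − 384,000| = 76,000 Hz.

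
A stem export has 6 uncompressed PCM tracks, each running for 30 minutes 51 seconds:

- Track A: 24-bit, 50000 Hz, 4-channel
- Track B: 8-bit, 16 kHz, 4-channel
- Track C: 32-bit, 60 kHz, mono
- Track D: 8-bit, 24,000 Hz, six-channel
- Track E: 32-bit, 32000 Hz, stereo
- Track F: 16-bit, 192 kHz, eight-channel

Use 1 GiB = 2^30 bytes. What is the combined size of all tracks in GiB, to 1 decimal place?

7.5 GiB

30 minutes 51 seconds = 1,851 s.
Track A: 50,000 × 1,851 × 3 × 4 = 1,110,600,000 bytes.
Track B: 16,000 × 1,851 × 1 × 4 = 118,464,000 bytes.
Track C: 60,000 × 1,851 × 4 × 1 = 444,240,000 bytes.
Track D: 24,000 × 1,851 × 1 × 6 = 266,544,000 bytes.
Track E: 32,000 × 1,851 × 4 × 2 = 473,856,000 bytes.
Track F: 192,000 × 1,851 × 2 × 8 = 5,686,272,000 bytes.
Total = 8,099,976,000 bytes = 7.5 GiB.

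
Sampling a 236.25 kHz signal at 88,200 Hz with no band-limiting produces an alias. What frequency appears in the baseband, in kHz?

28.35 kHz

Nyquist = 88,200/2 = 44,100 Hz; 236,250 Hz exceeds it.
Alias = |236,250 − 3×88,200| = |236,250 − 264,600| = 28,350 Hz = 28.35 kHz.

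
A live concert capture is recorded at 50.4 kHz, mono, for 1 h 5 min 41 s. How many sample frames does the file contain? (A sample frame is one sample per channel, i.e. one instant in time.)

198,626,400 sample frames

1 h 5 min 41 s = 3,941 s.
50,400 samples/s × 3,941 s = 198,626,400 frames.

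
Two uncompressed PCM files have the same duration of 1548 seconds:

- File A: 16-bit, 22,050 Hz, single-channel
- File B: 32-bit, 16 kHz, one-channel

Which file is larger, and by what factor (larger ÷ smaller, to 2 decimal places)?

File A: 22,050 × 2 × 1 = 44,100 bytes/s.
File B: 16,000 × 4 × 1 = 64,000 bytes/s.
File B is larger; ratio = 99,072,000 / 68,266,800 = 1.45.

File B, by a factor of 1.45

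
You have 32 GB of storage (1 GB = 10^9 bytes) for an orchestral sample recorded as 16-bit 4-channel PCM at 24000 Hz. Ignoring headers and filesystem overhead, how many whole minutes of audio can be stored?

2,777 minutes

Uncompressed byte rate = 24,000 × 2 × 4 = 192,000 bytes/s.
Capacity = 32 × 1,000,000,000 = 32,000,000,000 bytes.
32,000,000,000 / 192,000 ≈ 166666.67 s → 2,777 minutes.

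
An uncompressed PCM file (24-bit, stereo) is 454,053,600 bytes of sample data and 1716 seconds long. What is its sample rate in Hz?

Bytes = sample_rate × seconds × bytes_per_sample × channels.
sample_rate = 454,053,600 / (1,716 × 3 × 2) = 454,053,600 / 10,296 = 44,100 Hz.

44,100 Hz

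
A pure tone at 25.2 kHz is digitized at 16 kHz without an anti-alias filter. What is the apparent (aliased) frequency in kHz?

6.8 kHz

Nyquist = 16,000/2 = 8,000 Hz; 25,200 Hz exceeds it.
Alias = |25,200 − 2×16,000| = |25,200 − 32,000| = 6,800 Hz = 6.8 kHz.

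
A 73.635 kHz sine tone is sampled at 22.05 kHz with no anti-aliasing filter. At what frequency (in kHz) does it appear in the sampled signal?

7.485 kHz

Nyquist = 22,050/2 = 11,025 Hz; 73,635 Hz exceeds it.
Alias = |73,635 − 3×22,050| = |73,635 − 66,150| = 7,485 Hz = 7.485 kHz.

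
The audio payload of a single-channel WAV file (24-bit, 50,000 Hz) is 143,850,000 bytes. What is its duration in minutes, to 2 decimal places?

Byte rate = 50,000 × 3 × 1 = 150,000 bytes/s.
Duration = 143,850,000 / 150,000 = 959 s.
959 s / 60 = 15.98 minutes.

15.98 minutes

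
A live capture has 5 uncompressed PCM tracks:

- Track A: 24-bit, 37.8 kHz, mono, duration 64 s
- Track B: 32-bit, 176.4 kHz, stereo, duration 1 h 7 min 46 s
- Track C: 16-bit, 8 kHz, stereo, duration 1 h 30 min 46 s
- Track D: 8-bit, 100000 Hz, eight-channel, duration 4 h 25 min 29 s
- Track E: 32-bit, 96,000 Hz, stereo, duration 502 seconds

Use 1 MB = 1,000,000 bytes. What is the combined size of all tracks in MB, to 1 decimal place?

19048.2 MB

Track A: 37,800 × 64 × 3 × 1 = 7,257,600 bytes.
Track B: 1 h 7 min 46 s = 4,066 s; 176,400 × 4,066 × 4 × 2 = 5,737,939,200 bytes.
Track C: 1 h 30 min 46 s = 5,446 s; 8,000 × 5,446 × 2 × 2 = 174,272,000 bytes.
Track D: 4 h 25 min 29 s = 15,929 s; 100,000 × 15,929 × 1 × 8 = 12,743,200,000 bytes.
Track E: 96,000 × 502 × 4 × 2 = 385,536,000 bytes.
Total = 19,048,204,800 bytes = 19048.2 MB.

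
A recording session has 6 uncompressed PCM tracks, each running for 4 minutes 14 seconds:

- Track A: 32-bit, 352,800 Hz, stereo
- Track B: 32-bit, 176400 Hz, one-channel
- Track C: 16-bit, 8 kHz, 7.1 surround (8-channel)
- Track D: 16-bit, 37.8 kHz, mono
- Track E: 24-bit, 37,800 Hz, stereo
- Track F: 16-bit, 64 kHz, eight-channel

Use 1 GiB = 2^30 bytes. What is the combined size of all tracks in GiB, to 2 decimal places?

1.18 GiB

4 minutes 14 seconds = 254 s.
Track A: 352,800 × 254 × 4 × 2 = 716,889,600 bytes.
Track B: 176,400 × 254 × 4 × 1 = 179,222,400 bytes.
Track C: 8,000 × 254 × 2 × 8 = 32,512,000 bytes.
Track D: 37,800 × 254 × 2 × 1 = 19,202,400 bytes.
Track E: 37,800 × 254 × 3 × 2 = 57,607,200 bytes.
Track F: 64,000 × 254 × 2 × 8 = 260,096,000 bytes.
Total = 1,265,529,600 bytes = 1.18 GiB.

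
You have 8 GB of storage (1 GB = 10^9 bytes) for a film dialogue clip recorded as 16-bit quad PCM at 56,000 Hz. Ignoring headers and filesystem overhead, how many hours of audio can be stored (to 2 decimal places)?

4.96 hours

Uncompressed byte rate = 56,000 × 2 × 4 = 448,000 bytes/s.
Capacity = 8 × 1,000,000,000 = 8,000,000,000 bytes.
8,000,000,000 / 448,000 ≈ 17857.14 s → 4.96 hours.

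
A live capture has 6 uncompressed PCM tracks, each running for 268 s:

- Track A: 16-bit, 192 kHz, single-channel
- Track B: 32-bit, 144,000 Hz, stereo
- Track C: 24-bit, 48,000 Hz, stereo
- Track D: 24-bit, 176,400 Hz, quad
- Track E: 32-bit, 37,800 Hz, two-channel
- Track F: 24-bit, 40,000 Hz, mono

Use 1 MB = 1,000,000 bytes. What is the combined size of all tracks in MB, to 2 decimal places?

1169.34 MB

Track A: 192,000 × 268 × 2 × 1 = 102,912,000 bytes.
Track B: 144,000 × 268 × 4 × 2 = 308,736,000 bytes.
Track C: 48,000 × 268 × 3 × 2 = 77,184,000 bytes.
Track D: 176,400 × 268 × 3 × 4 = 567,302,400 bytes.
Track E: 37,800 × 268 × 4 × 2 = 81,043,200 bytes.
Track F: 40,000 × 268 × 3 × 1 = 32,160,000 bytes.
Total = 1,169,337,600 bytes = 1169.34 MB.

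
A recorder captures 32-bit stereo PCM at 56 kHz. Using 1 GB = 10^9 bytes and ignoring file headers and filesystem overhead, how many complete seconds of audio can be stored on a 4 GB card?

Uncompressed byte rate = 56,000 × 4 × 2 = 448,000 bytes/s.
Capacity = 4 × 1,000,000,000 = 4,000,000,000 bytes.
4,000,000,000 / 448,000 ≈ 8928.57 s → 8,928 seconds.

8,928 seconds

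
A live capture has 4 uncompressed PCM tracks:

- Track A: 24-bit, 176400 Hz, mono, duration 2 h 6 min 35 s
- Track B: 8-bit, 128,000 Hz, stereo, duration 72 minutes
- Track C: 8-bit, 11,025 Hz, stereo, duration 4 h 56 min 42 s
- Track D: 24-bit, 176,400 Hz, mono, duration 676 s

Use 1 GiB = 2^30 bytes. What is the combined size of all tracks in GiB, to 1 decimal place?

5.5 GiB

Track A: 2 h 6 min 35 s = 7,595 s; 176,400 × 7,595 × 3 × 1 = 4,019,274,000 bytes.
Track B: 72 minutes = 4,320 s; 128,000 × 4,320 × 1 × 2 = 1,105,920,000 bytes.
Track C: 4 h 56 min 42 s = 17,802 s; 11,025 × 17,802 × 1 × 2 = 392,534,100 bytes.
Track D: 176,400 × 676 × 3 × 1 = 357,739,200 bytes.
Total = 5,875,467,300 bytes = 5.5 GiB.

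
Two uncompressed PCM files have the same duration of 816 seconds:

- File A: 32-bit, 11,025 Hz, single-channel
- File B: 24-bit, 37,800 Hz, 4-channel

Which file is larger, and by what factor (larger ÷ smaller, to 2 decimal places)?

File A: 11,025 × 4 × 1 = 44,100 bytes/s.
File B: 37,800 × 3 × 4 = 453,600 bytes/s.
File B is larger; ratio = 370,137,600 / 35,985,600 = 10.29.

File B, by a factor of 10.29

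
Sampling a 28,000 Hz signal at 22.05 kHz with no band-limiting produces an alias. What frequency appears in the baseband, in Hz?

Nyquist = 22,050/2 = 11,025 Hz; 28,000 Hz exceeds it.
Alias = |28,000 − 1×22,050| = |28,000 − 22,050| = 5,950 Hz.

5,950 Hz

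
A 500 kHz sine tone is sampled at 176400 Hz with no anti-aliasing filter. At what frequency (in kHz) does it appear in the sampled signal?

Nyquist = 176,400/2 = 88,200 Hz; 500,000 Hz exceeds it.
Alias = |500,000 − 3×176,400| = |500,000 − 529,200| = 29,200 Hz = 29.2 kHz.

29.2 kHz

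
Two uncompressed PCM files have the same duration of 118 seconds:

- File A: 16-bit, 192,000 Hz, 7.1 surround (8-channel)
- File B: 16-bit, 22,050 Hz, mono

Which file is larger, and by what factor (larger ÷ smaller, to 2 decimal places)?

File A, by a factor of 69.66

File A: 192,000 × 2 × 8 = 3,072,000 bytes/s.
File B: 22,050 × 2 × 1 = 44,100 bytes/s.
File A is larger; ratio = 362,496,000 / 5,203,800 = 69.66.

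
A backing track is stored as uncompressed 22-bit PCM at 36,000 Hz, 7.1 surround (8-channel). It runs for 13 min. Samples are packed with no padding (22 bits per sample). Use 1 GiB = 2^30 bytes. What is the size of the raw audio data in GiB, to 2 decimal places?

0.58 GiB

Duration = 13 min = 780 s.
Bits = 36,000 × 780 × 22 × 8 = 4,942,080,000 bits = 617,760,000 bytes.
617,760,000 / 1,073,741,824 = 0.58 GiB.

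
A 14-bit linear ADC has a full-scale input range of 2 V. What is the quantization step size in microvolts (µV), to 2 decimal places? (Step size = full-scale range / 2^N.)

122.07 µV

2 V / 2^14 = 2 / 16,384 V = 122.07 µV.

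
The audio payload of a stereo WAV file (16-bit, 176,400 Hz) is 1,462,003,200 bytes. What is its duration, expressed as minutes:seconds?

Byte rate = 176,400 × 2 × 2 = 705,600 bytes/s.
Duration = 1,462,003,200 / 705,600 = 2,072 s.
2,072 s = 34:32.

34:32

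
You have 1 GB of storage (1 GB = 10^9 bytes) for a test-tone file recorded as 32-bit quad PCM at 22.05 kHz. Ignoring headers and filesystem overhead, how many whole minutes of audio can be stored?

Uncompressed byte rate = 22,050 × 4 × 4 = 352,800 bytes/s.
Capacity = 1 × 1,000,000,000 = 1,000,000,000 bytes.
1,000,000,000 / 352,800 ≈ 2834.47 s → 47 minutes.

47 minutes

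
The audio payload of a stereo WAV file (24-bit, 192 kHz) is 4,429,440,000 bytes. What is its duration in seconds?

3,845 seconds

Byte rate = 192,000 × 3 × 2 = 1,152,000 bytes/s.
Duration = 4,429,440,000 / 1,152,000 = 3,845 s.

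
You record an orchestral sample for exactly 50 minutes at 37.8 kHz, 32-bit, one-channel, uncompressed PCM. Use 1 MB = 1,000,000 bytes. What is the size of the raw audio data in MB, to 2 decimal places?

453.60 MB

Duration = exactly 50 minutes = 3,000 s.
Bytes = 37,800 samples/s × 3,000 s × 4 bytes/sample × 1 ch = 453,600,000 bytes.
453,600,000 / 1,000,000 = 453.60 MB.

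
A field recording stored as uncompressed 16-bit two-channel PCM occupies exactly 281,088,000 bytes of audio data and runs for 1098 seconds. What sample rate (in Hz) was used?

64,000 Hz

Bytes = sample_rate × seconds × bytes_per_sample × channels.
sample_rate = 281,088,000 / (1,098 × 2 × 2) = 281,088,000 / 4,392 = 64,000 Hz.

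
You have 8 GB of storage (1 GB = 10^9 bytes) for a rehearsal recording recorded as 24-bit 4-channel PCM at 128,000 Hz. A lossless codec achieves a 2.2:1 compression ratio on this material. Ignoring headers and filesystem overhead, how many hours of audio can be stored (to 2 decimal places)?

Uncompressed byte rate = 128,000 × 3 × 4 = 1,536,000 bytes/s.
After 2.2:1 compression, effective rate ≈ 698181.82 bytes/s.
Capacity = 8 × 1,000,000,000 = 8,000,000,000 bytes.
8,000,000,000 / effective rate ≈ 11458.33 s → 3.18 hours.

3.18 hours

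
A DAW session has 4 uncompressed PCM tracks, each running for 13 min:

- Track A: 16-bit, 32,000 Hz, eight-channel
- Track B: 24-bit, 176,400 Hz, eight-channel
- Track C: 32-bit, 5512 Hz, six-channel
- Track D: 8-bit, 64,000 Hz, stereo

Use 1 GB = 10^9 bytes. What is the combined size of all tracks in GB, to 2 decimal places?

3.90 GB

13 min = 780 s.
Track A: 32,000 × 780 × 2 × 8 = 399,360,000 bytes.
Track B: 176,400 × 780 × 3 × 8 = 3,302,208,000 bytes.
Track C: 5,512 × 780 × 4 × 6 = 103,184,640 bytes.
Track D: 64,000 × 780 × 1 × 2 = 99,840,000 bytes.
Total = 3,904,592,640 bytes = 3.90 GB.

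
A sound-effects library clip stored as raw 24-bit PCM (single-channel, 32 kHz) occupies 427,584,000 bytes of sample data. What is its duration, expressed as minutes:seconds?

74:14

Byte rate = 32,000 × 3 × 1 = 96,000 bytes/s.
Duration = 427,584,000 / 96,000 = 4,454 s.
4,454 s = 74:14.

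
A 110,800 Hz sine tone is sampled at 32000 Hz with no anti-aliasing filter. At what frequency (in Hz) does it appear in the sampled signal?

14,800 Hz

Nyquist = 32,000/2 = 16,000 Hz; 110,800 Hz exceeds it.
Alias = |110,800 − 3×32,000| = |110,800 − 96,000| = 14,800 Hz.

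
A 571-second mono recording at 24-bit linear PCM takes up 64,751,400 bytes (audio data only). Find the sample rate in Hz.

37,800 Hz

Bytes = sample_rate × seconds × bytes_per_sample × channels.
sample_rate = 64,751,400 / (571 × 3 × 1) = 64,751,400 / 1,713 = 37,800 Hz.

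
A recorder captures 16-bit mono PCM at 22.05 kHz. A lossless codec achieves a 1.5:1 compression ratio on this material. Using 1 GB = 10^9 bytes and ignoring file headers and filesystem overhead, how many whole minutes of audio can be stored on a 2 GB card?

1,133 minutes

Uncompressed byte rate = 22,050 × 2 × 1 = 44,100 bytes/s.
After 1.5:1 compression, effective rate ≈ 29400 bytes/s.
Capacity = 2 × 1,000,000,000 = 2,000,000,000 bytes.
2,000,000,000 / effective rate ≈ 68027.21 s → 1,133 minutes.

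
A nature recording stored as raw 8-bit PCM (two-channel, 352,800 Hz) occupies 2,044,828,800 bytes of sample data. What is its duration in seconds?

Byte rate = 352,800 × 1 × 2 = 705,600 bytes/s.
Duration = 2,044,828,800 / 705,600 = 2,898 s.

2,898 seconds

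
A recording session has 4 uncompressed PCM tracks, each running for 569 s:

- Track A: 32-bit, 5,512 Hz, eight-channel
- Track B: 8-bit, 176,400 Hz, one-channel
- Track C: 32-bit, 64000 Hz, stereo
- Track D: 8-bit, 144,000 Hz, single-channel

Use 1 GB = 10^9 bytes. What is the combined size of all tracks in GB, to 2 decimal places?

0.57 GB

Track A: 5,512 × 569 × 4 × 8 = 100,362,496 bytes.
Track B: 176,400 × 569 × 1 × 1 = 100,371,600 bytes.
Track C: 64,000 × 569 × 4 × 2 = 291,328,000 bytes.
Track D: 144,000 × 569 × 1 × 1 = 81,936,000 bytes.
Total = 573,998,096 bytes = 0.57 GB.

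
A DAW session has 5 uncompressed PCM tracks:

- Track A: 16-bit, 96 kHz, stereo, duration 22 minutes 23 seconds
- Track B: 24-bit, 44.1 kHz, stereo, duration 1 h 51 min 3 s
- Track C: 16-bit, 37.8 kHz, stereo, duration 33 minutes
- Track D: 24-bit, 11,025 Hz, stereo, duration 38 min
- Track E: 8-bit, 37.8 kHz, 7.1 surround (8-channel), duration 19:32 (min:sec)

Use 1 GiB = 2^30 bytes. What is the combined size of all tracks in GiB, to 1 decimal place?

Track A: 22 minutes 23 seconds = 1,343 s; 96,000 × 1,343 × 2 × 2 = 515,712,000 bytes.
Track B: 1 h 51 min 3 s = 6,663 s; 44,100 × 6,663 × 3 × 2 = 1,763,029,800 bytes.
Track C: 33 minutes = 1,980 s; 37,800 × 1,980 × 2 × 2 = 299,376,000 bytes.
Track D: 38 min = 2,280 s; 11,025 × 2,280 × 3 × 2 = 150,822,000 bytes.
Track E: 19:32 (min:sec) = 1,172 s; 37,800 × 1,172 × 1 × 8 = 354,412,800 bytes.
Total = 3,083,352,600 bytes = 2.9 GiB.

2.9 GiB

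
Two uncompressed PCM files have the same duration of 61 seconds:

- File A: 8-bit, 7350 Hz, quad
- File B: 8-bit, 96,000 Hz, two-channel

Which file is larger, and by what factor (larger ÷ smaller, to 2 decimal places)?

File A: 7,350 × 1 × 4 = 29,400 bytes/s.
File B: 96,000 × 1 × 2 = 192,000 bytes/s.
File B is larger; ratio = 11,712,000 / 1,793,400 = 6.53.

File B, by a factor of 6.53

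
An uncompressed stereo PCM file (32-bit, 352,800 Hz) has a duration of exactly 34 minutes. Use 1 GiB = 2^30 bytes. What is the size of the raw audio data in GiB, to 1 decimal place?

5.4 GiB

Duration = exactly 34 minutes = 2,040 s.
Bytes = 352,800 samples/s × 2,040 s × 4 bytes/sample × 2 ch = 5,757,696,000 bytes.
5,757,696,000 / 1,073,741,824 = 5.4 GiB.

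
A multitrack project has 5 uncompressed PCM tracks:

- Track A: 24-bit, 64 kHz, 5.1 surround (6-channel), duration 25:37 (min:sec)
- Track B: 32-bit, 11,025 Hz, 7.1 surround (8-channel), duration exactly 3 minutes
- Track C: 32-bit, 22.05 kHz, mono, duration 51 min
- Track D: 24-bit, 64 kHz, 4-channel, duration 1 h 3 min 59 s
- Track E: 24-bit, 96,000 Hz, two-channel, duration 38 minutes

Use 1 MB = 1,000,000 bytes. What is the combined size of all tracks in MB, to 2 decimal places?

6365.65 MB

Track A: 25:37 (min:sec) = 1,537 s; 64,000 × 1,537 × 3 × 6 = 1,770,624,000 bytes.
Track B: exactly 3 minutes = 180 s; 11,025 × 180 × 4 × 8 = 63,504,000 bytes.
Track C: 51 min = 3,060 s; 22,050 × 3,060 × 4 × 1 = 269,892,000 bytes.
Track D: 1 h 3 min 59 s = 3,839 s; 64,000 × 3,839 × 3 × 4 = 2,948,352,000 bytes.
Track E: 38 minutes = 2,280 s; 96,000 × 2,280 × 3 × 2 = 1,313,280,000 bytes.
Total = 6,365,652,000 bytes = 6365.65 MB.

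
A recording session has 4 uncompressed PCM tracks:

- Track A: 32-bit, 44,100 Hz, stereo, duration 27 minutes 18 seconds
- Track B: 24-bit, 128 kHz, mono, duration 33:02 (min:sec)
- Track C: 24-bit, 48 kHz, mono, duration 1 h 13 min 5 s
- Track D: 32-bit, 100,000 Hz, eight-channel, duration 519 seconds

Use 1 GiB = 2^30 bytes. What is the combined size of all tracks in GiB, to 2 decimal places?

Track A: 27 minutes 18 seconds = 1,638 s; 44,100 × 1,638 × 4 × 2 = 577,886,400 bytes.
Track B: 33:02 (min:sec) = 1,982 s; 128,000 × 1,982 × 3 × 1 = 761,088,000 bytes.
Track C: 1 h 13 min 5 s = 4,385 s; 48,000 × 4,385 × 3 × 1 = 631,440,000 bytes.
Track D: 100,000 × 519 × 4 × 8 = 1,660,800,000 bytes.
Total = 3,631,214,400 bytes = 3.38 GiB.

3.38 GiB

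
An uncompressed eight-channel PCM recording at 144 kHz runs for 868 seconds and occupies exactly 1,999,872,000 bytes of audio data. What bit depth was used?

16 bits

Bytes per sample = 1,999,872,000 / (144,000 × 868 × 8) = 1,999,872,000 / 999,936,000 = 2.
Bit depth = 2 × 8 = 16 bits.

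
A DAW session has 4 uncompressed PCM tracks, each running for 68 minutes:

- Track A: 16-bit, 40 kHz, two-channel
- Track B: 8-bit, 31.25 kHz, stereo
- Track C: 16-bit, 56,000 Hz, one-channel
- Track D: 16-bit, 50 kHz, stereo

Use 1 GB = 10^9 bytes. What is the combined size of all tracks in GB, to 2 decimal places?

68 minutes = 4,080 s.
Track A: 40,000 × 4,080 × 2 × 2 = 652,800,000 bytes.
Track B: 31,250 × 4,080 × 1 × 2 = 255,000,000 bytes.
Track C: 56,000 × 4,080 × 2 × 1 = 456,960,000 bytes.
Track D: 50,000 × 4,080 × 2 × 2 = 816,000,000 bytes.
Total = 2,180,760,000 bytes = 2.18 GB.

2.18 GB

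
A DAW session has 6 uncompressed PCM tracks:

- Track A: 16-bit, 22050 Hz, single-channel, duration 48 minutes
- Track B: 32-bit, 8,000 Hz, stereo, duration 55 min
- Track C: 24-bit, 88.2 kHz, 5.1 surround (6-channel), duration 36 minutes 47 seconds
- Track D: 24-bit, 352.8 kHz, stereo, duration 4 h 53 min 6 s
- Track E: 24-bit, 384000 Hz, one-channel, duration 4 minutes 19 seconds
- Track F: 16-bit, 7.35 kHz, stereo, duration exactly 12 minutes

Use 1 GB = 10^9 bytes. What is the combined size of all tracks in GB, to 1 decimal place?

41.4 GB

Track A: 48 minutes = 2,880 s; 22,050 × 2,880 × 2 × 1 = 127,008,000 bytes.
Track B: 55 min = 3,300 s; 8,000 × 3,300 × 4 × 2 = 211,200,000 bytes.
Track C: 36 minutes 47 seconds = 2,207 s; 88,200 × 2,207 × 3 × 6 = 3,503,833,200 bytes.
Track D: 4 h 53 min 6 s = 17,586 s; 352,800 × 17,586 × 3 × 2 = 37,226,044,800 bytes.
Track E: 4 minutes 19 seconds = 259 s; 384,000 × 259 × 3 × 1 = 298,368,000 bytes.
Track F: exactly 12 minutes = 720 s; 7,350 × 720 × 2 × 2 = 21,168,000 bytes.
Total = 41,387,622,000 bytes = 41.4 GB.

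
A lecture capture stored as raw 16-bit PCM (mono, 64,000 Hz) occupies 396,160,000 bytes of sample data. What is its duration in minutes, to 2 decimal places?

Byte rate = 64,000 × 2 × 1 = 128,000 bytes/s.
Duration = 396,160,000 / 128,000 = 3,095 s.
3,095 s / 60 = 51.58 minutes.

51.58 minutes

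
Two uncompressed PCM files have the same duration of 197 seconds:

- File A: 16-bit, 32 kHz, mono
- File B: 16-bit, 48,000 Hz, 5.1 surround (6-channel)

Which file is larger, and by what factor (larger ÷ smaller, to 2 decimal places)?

File B, by a factor of 9.00

File A: 32,000 × 2 × 1 = 64,000 bytes/s.
File B: 48,000 × 2 × 6 = 576,000 bytes/s.
File B is larger; ratio = 113,472,000 / 12,608,000 = 9.00.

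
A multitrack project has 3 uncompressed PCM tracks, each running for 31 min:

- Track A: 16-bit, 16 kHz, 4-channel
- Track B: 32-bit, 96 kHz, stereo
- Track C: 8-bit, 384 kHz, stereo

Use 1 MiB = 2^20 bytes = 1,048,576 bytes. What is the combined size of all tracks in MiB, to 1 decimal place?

2951.7 MiB

31 min = 1,860 s.
Track A: 16,000 × 1,860 × 2 × 4 = 238,080,000 bytes.
Track B: 96,000 × 1,860 × 4 × 2 = 1,428,480,000 bytes.
Track C: 384,000 × 1,860 × 1 × 2 = 1,428,480,000 bytes.
Total = 3,095,040,000 bytes = 2951.7 MiB.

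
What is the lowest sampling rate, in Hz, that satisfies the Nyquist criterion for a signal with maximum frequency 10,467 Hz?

20,934 Hz

Minimum sample rate = 2 × 10,467 Hz = 20,934 Hz.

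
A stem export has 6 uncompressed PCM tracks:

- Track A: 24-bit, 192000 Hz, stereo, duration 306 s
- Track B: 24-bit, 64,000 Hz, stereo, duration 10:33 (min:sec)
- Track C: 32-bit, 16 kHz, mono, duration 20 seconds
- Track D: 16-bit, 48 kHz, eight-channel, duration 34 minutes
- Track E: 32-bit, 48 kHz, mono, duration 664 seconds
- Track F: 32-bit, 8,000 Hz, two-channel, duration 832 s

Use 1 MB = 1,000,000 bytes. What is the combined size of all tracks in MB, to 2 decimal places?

Track A: 192,000 × 306 × 3 × 2 = 352,512,000 bytes.
Track B: 10:33 (min:sec) = 633 s; 64,000 × 633 × 3 × 2 = 243,072,000 bytes.
Track C: 16,000 × 20 × 4 × 1 = 1,280,000 bytes.
Track D: 34 minutes = 2,040 s; 48,000 × 2,040 × 2 × 8 = 1,566,720,000 bytes.
Track E: 48,000 × 664 × 4 × 1 = 127,488,000 bytes.
Track F: 8,000 × 832 × 4 × 2 = 53,248,000 bytes.
Total = 2,344,320,000 bytes = 2344.32 MB.

2344.32 MB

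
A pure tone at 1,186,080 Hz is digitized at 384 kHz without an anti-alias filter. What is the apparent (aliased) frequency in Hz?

Nyquist = 384,000/2 = 192,000 Hz; 1,186,080 Hz exceeds it.
Alias = |1,186,080 − 3×384,000| = |1,186,080 − 1,152,000| = 34,080 Hz.

34,080 Hz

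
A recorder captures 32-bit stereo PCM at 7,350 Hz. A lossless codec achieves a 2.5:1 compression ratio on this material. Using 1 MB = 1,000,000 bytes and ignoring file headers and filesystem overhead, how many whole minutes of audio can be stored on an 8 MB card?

5 minutes

Uncompressed byte rate = 7,350 × 4 × 2 = 58,800 bytes/s.
After 2.5:1 compression, effective rate ≈ 23520 bytes/s.
Capacity = 8 × 1,000,000 = 8,000,000 bytes.
8,000,000 / effective rate ≈ 340.14 s → 5 minutes.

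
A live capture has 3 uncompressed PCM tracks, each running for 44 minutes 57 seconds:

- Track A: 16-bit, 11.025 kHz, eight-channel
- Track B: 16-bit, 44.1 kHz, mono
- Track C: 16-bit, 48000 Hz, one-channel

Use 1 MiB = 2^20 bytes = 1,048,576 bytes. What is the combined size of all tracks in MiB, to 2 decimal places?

927.48 MiB

44 minutes 57 seconds = 2,697 s.
Track A: 11,025 × 2,697 × 2 × 8 = 475,750,800 bytes.
Track B: 44,100 × 2,697 × 2 × 1 = 237,875,400 bytes.
Track C: 48,000 × 2,697 × 2 × 1 = 258,912,000 bytes.
Total = 972,538,200 bytes = 927.48 MiB.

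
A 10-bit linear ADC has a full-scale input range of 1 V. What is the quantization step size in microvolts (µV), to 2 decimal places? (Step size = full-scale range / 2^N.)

1 V / 2^10 = 1 / 1,024 V = 976.56 µV.

976.56 µV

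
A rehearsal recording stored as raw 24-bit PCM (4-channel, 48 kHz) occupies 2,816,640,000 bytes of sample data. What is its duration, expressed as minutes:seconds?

Byte rate = 48,000 × 3 × 4 = 576,000 bytes/s.
Duration = 2,816,640,000 / 576,000 = 4,890 s.
4,890 s = 81:30.

81:30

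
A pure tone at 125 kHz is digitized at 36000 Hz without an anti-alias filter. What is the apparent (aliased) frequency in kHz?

17 kHz

Nyquist = 36,000/2 = 18,000 Hz; 125,000 Hz exceeds it.
Alias = |125,000 − 3×36,000| = |125,000 − 108,000| = 17,000 Hz = 17 kHz.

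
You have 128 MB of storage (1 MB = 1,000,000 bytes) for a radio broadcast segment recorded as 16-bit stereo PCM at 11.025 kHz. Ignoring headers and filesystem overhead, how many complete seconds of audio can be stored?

Uncompressed byte rate = 11,025 × 2 × 2 = 44,100 bytes/s.
Capacity = 128 × 1,000,000 = 128,000,000 bytes.
128,000,000 / 44,100 ≈ 2902.49 s → 2,902 seconds.

2,902 seconds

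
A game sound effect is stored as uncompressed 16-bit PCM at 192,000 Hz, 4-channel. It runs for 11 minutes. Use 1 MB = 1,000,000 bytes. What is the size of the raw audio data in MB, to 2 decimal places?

1013.76 MB

Duration = 11 minutes = 660 s.
Bytes = 192,000 samples/s × 660 s × 2 bytes/sample × 4 ch = 1,013,760,000 bytes.
1,013,760,000 / 1,000,000 = 1013.76 MB.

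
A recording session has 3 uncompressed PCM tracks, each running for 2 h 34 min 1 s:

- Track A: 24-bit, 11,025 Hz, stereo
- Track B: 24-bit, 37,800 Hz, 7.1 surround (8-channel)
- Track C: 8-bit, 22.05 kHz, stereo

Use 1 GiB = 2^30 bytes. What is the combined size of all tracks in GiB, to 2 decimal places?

2 h 34 min 1 s = 9,241 s.
Track A: 11,025 × 9,241 × 3 × 2 = 611,292,150 bytes.
Track B: 37,800 × 9,241 × 3 × 8 = 8,383,435,200 bytes.
Track C: 22,050 × 9,241 × 1 × 2 = 407,528,100 bytes.
Total = 9,402,255,450 bytes = 8.76 GiB.

8.76 GiB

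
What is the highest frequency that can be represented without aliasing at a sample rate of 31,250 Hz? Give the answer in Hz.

Nyquist frequency = sample rate / 2 = 31,250 / 2 = 15,625 Hz.

15,625 Hz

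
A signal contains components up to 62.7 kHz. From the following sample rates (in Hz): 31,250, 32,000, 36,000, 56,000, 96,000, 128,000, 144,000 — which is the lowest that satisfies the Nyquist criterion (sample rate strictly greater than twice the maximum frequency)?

Need sample rate > 2 × 62,700 = 125,400 Hz.
Lowest listed rate above 125,400 Hz is 128,000 Hz.

128,000 Hz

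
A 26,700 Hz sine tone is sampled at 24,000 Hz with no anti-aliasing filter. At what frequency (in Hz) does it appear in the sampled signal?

Nyquist = 24,000/2 = 12,000 Hz; 26,700 Hz exceeds it.
Alias = |26,700 − 1×24,000| = |26,700 − 24,000| = 2,700 Hz.

2,700 Hz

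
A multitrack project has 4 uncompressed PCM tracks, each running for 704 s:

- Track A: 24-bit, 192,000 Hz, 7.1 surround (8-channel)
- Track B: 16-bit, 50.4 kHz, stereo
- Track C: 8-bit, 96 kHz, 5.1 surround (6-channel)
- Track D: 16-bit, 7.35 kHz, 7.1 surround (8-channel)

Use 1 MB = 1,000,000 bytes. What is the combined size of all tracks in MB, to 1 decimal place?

Track A: 192,000 × 704 × 3 × 8 = 3,244,032,000 bytes.
Track B: 50,400 × 704 × 2 × 2 = 141,926,400 bytes.
Track C: 96,000 × 704 × 1 × 6 = 405,504,000 bytes.
Track D: 7,350 × 704 × 2 × 8 = 82,790,400 bytes.
Total = 3,874,252,800 bytes = 3874.3 MB.

3874.3 MB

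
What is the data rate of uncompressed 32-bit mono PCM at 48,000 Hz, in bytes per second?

192,000 bytes/s

Bit rate = 48,000 × 32 × 1 = 1,536,000 bits/s.
1,536,000 / 8 = 192,000 bytes/s.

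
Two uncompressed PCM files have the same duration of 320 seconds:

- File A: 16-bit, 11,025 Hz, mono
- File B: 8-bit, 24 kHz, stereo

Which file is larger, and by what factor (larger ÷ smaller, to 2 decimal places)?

File A: 11,025 × 2 × 1 = 22,050 bytes/s.
File B: 24,000 × 1 × 2 = 48,000 bytes/s.
File B is larger; ratio = 15,360,000 / 7,056,000 = 2.18.

File B, by a factor of 2.18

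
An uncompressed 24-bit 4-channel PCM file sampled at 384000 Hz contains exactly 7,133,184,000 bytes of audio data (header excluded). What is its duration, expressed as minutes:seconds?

25:48

Byte rate = 384,000 × 3 × 4 = 4,608,000 bytes/s.
Duration = 7,133,184,000 / 4,608,000 = 1,548 s.
1,548 s = 25:48.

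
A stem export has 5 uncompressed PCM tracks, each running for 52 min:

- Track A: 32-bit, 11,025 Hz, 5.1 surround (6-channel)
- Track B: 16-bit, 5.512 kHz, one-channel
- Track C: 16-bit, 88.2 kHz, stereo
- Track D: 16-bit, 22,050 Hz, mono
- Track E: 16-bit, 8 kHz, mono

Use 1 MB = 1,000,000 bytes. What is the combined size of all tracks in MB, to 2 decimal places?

2148.19 MB

52 min = 3,120 s.
Track A: 11,025 × 3,120 × 4 × 6 = 825,552,000 bytes.
Track B: 5,512 × 3,120 × 2 × 1 = 34,394,880 bytes.
Track C: 88,200 × 3,120 × 2 × 2 = 1,100,736,000 bytes.
Track D: 22,050 × 3,120 × 2 × 1 = 137,592,000 bytes.
Track E: 8,000 × 3,120 × 2 × 1 = 49,920,000 bytes.
Total = 2,148,194,880 bytes = 2148.19 MB.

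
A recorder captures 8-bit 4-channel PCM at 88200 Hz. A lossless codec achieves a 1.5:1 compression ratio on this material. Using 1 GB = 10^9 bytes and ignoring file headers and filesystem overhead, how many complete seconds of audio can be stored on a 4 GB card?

17,006 seconds

Uncompressed byte rate = 88,200 × 1 × 4 = 352,800 bytes/s.
After 1.5:1 compression, effective rate ≈ 235200 bytes/s.
Capacity = 4 × 1,000,000,000 = 4,000,000,000 bytes.
4,000,000,000 / effective rate ≈ 17006.8 s → 17,006 seconds.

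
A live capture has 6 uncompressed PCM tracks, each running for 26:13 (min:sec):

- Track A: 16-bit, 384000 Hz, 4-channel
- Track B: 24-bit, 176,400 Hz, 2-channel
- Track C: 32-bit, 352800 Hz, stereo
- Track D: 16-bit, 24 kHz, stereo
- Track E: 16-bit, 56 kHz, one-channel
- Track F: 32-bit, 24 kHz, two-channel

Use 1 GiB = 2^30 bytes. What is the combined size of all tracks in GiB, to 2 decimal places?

26:13 (min:sec) = 1,573 s.
Track A: 384,000 × 1,573 × 2 × 4 = 4,832,256,000 bytes.
Track B: 176,400 × 1,573 × 3 × 2 = 1,664,863,200 bytes.
Track C: 352,800 × 1,573 × 4 × 2 = 4,439,635,200 bytes.
Track D: 24,000 × 1,573 × 2 × 2 = 151,008,000 bytes.
Track E: 56,000 × 1,573 × 2 × 1 = 176,176,000 bytes.
Track F: 24,000 × 1,573 × 4 × 2 = 302,016,000 bytes.
Total = 11,565,954,400 bytes = 10.77 GiB.

10.77 GiB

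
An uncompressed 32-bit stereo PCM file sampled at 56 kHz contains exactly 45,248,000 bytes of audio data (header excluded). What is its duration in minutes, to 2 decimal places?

Byte rate = 56,000 × 4 × 2 = 448,000 bytes/s.
Duration = 45,248,000 / 448,000 = 101 s.
101 s / 60 = 1.68 minutes.

1.68 minutes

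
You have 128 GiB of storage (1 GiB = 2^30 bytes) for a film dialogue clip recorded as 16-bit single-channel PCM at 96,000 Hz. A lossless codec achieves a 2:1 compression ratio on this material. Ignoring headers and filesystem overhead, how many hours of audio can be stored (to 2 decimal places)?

397.68 hours

Uncompressed byte rate = 96,000 × 2 × 1 = 192,000 bytes/s.
After 2:1 compression, effective rate ≈ 96000 bytes/s.
Capacity = 128 × 1,073,741,824 = 137,438,953,472 bytes.
137,438,953,472 / effective rate ≈ 1431655.77 s → 397.68 hours.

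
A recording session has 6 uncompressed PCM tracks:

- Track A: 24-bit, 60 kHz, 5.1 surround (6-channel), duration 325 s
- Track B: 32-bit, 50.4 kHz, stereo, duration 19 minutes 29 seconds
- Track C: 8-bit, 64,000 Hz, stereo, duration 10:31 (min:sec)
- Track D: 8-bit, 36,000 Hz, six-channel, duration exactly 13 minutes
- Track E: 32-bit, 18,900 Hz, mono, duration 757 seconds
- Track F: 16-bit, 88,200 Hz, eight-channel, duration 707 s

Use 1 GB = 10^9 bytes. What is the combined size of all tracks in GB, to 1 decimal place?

Track A: 60,000 × 325 × 3 × 6 = 351,000,000 bytes.
Track B: 19 minutes 29 seconds = 1,169 s; 50,400 × 1,169 × 4 × 2 = 471,340,800 bytes.
Track C: 10:31 (min:sec) = 631 s; 64,000 × 631 × 1 × 2 = 80,768,000 bytes.
Track D: exactly 13 minutes = 780 s; 36,000 × 780 × 1 × 6 = 168,480,000 bytes.
Track E: 18,900 × 757 × 4 × 1 = 57,229,200 bytes.
Track F: 88,200 × 707 × 2 × 8 = 997,718,400 bytes.
Total = 2,126,536,400 bytes = 2.1 GB.

2.1 GB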